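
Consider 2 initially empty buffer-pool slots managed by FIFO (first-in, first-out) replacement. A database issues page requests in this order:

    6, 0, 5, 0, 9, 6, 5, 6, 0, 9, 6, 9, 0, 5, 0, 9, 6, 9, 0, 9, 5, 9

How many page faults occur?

16

6 -> miss, frames {6}
0 -> miss, frames {6,0}
5 -> miss, evict 6, frames {0,5}
0 -> hit
9 -> miss, evict 0, frames {5,9}
6 -> miss, evict 5, frames {9,6}
5 -> miss, evict 9, frames {6,5}
6 -> hit
0 -> miss, evict 6, frames {5,0}
9 -> miss, evict 5, frames {0,9}
6 -> miss, evict 0, frames {9,6}
9 -> hit
0 -> miss, evict 9, frames {6,0}
5 -> miss, evict 6, frames {0,5}
0 -> hit
9 -> miss, evict 0, frames {5,9}
6 -> miss, evict 5, frames {9,6}
9 -> hit
0 -> miss, evict 9, frames {6,0}
9 -> miss, evict 6, frames {0,9}
5 -> miss, evict 0, frames {9,5}
9 -> hit
Page faults: 16.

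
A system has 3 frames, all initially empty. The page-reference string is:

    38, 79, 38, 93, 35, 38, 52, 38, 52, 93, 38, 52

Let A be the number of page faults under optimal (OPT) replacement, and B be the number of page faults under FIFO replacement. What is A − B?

Under OPT: F F . F F . F . . . . . → 5 faults.
Under FIFO: F F . F F F F . . F . . → 7 faults.
A − B = 5 − 7 = -2.

-2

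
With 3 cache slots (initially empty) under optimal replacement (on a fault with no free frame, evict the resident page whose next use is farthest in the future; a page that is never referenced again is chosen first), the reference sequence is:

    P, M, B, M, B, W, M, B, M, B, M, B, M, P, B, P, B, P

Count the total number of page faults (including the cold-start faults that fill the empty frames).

P -> fault, frames [P]
M -> fault, frames [P, M]
B -> fault, frames [P, M, B]
M -> hit
B -> hit
W -> fault, evict P, frames [M, B, W]
M -> hit
B -> hit
M -> hit
B -> hit
M -> hit
B -> hit
M -> hit
P -> fault, evict W, frames [M, B, P]
B -> hit
P -> hit
B -> hit
P -> hit
Page faults: 5.

5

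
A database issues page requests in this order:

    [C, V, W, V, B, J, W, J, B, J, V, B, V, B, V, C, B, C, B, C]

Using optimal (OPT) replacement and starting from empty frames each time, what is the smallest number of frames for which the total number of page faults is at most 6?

f=1: 20 faults
f=2: 8 faults
f=3: 7 faults
f=4: 6 faults
f=5: 5 faults
Smallest f with faults ≤ 6 is 4.

4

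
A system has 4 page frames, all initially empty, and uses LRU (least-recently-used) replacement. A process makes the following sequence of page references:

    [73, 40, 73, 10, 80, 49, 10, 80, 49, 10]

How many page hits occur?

73 → fault, frames [73]
40 → fault, frames [73, 40]
73 → hit
10 → fault, frames [40, 73, 10]
80 → fault, frames [40, 73, 10, 80]
49 → fault, evict 40, frames [73, 10, 80, 49]
10 → hit
80 → hit
49 → hit
10 → hit
Hits: 5.

5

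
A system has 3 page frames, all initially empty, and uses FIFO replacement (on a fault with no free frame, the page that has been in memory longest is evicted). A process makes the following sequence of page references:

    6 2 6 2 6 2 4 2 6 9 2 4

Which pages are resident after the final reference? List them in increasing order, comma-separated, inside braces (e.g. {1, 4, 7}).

6 -> fault, frames {6}
2 -> fault, frames {6,2}
6 -> hit
2 -> hit
6 -> hit
2 -> hit
4 -> fault, frames {6,2,4}
2 -> hit
6 -> hit
9 -> fault, evict 6, frames {2,4,9}
2 -> hit
4 -> hit

{2, 4, 9}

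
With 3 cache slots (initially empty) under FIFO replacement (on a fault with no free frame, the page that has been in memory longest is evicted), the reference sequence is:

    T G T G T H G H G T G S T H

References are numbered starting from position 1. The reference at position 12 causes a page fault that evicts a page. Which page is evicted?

pos 1: T: miss, frames {T}
pos 2: G: miss, frames {T,G}
pos 3: T: hit
pos 4: G: hit
pos 5: T: hit
pos 6: H: miss, frames {T,G,H}
pos 7: G: hit
pos 8: H: hit
pos 9: G: hit
pos 10: T: hit
pos 11: G: hit
pos 12: S: miss, evict T, frames {G,H,S}
At position 12, page T is evicted.

T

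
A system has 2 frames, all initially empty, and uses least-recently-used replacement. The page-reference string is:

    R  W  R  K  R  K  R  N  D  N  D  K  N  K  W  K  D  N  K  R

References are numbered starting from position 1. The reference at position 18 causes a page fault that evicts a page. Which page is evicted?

K

pos 1: R: miss, frames (R)
pos 2: W: miss, frames (R W)
pos 3: R: hit
pos 4: K: miss, evict W, frames (R K)
pos 5: R: hit
pos 6: K: hit
pos 7: R: hit
pos 8: N: miss, evict K, frames (R N)
pos 9: D: miss, evict R, frames (N D)
pos 10: N: hit
pos 11: D: hit
pos 12: K: miss, evict N, frames (D K)
pos 13: N: miss, evict D, frames (K N)
pos 14: K: hit
pos 15: W: miss, evict N, frames (K W)
pos 16: K: hit
pos 17: D: miss, evict W, frames (K D)
pos 18: N: miss, evict K, frames (D N)
At position 18, page K is evicted.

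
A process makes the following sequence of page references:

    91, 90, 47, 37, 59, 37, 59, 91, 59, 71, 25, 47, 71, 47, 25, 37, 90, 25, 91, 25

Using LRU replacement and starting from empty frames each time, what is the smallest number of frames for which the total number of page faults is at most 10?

f=1: 20 faults
f=2: 15 faults
f=3: 12 faults
f=4: 12 faults
f=5: 11 faults
f=6: 9 faults
f=7: 7 faults
Smallest f with faults ≤ 10 is 6.

6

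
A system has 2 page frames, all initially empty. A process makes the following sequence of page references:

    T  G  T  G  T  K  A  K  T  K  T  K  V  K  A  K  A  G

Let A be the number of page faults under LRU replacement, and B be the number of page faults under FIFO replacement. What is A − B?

Under LRU: F F . . . F F . F . . . F . F . . F → 8 faults.
Under FIFO: F F . . . F F . F F . . F . F F . F → 10 faults.
A − B = 8 − 10 = -2.

-2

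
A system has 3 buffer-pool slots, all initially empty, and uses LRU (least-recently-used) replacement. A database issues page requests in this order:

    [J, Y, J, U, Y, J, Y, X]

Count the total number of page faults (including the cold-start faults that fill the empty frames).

4

J -> fault, frames [J]
Y -> fault, frames [J, Y]
J -> hit
U -> fault, frames [Y, J, U]
Y -> hit
J -> hit
Y -> hit
X -> fault, evict U, frames [J, Y, X]
Page faults: 4.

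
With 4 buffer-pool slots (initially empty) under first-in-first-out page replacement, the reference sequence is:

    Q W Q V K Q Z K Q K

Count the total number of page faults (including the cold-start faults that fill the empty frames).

6

Q → miss, frames [Q]
W → miss, frames [Q, W]
Q → hit
V → miss, frames [Q, W, V]
K → miss, frames [Q, W, V, K]
Q → hit
Z → miss, evict Q, frames [W, V, K, Z]
K → hit
Q → miss, evict W, frames [V, K, Z, Q]
K → hit
Page faults: 6.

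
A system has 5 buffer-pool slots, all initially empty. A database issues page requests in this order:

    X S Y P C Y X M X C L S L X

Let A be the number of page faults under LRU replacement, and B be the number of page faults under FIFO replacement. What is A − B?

Under LRU: F F F F F . . F . . F F . . → 8 faults.
Under FIFO: F F F F F . . F F . F F . . → 9 faults.
A − B = 8 − 9 = -1.

-1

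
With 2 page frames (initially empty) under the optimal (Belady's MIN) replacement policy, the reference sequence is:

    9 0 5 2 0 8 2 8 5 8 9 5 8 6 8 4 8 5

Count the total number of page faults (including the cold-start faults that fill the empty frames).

9 → miss, frames [9]
0 → miss, frames [9, 0]
5 → miss, evict 9, frames [0, 5]
2 → miss, evict 5, frames [0, 2]
0 → hit
8 → miss, evict 0, frames [2, 8]
2 → hit
8 → hit
5 → miss, evict 2, frames [8, 5]
8 → hit
9 → miss, evict 8, frames [5, 9]
5 → hit
8 → miss, evict 9, frames [5, 8]
6 → miss, evict 5, frames [8, 6]
8 → hit
4 → miss, evict 6, frames [8, 4]
8 → hit
5 → miss, evict 4, frames [8, 5]
Page faults: 11.

11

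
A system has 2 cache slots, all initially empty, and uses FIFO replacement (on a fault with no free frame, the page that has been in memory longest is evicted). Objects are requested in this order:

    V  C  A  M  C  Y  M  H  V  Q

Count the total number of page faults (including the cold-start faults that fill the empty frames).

V → miss, frames (V)
C → miss, frames (V C)
A → miss, evict V, frames (C A)
M → miss, evict C, frames (A M)
C → miss, evict A, frames (M C)
Y → miss, evict M, frames (C Y)
M → miss, evict C, frames (Y M)
H → miss, evict Y, frames (M H)
V → miss, evict M, frames (H V)
Q → miss, evict H, frames (V Q)
Page faults: 10.

10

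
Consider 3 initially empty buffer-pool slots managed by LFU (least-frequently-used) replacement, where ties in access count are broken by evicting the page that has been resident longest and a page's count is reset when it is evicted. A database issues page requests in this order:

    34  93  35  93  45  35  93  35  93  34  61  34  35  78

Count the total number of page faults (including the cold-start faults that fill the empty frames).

8

34 → fault, frames {34}
93 → fault, frames {34,93}
35 → fault, frames {34,93,35}
93 → hit
45 → fault, evict 34, frames {93,35,45}
35 → hit
93 → hit
35 → hit
93 → hit
34 → fault, evict 45, frames {93,35,34}
61 → fault, evict 34, frames {93,35,61}
34 → fault, evict 61, frames {93,35,34}
35 → hit
78 → fault, evict 34, frames {93,35,78}
Page faults: 8.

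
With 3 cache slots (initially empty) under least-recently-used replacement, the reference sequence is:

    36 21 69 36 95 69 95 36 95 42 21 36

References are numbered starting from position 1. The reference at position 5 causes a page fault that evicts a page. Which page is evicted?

pos 1: 36 → fault, frames [36]
pos 2: 21 → fault, frames [36, 21]
pos 3: 69 → fault, frames [36, 21, 69]
pos 4: 36 → hit
pos 5: 95 → fault, evict 21, frames [69, 36, 95]
At position 5, page 21 is evicted.

21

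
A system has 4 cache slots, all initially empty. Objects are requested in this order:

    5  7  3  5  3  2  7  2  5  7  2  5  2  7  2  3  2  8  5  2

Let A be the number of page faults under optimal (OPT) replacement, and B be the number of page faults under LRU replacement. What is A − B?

Under OPT: F F F . . F . . . . . . . . . . . F . . → 5 faults.
Under LRU: F F F . . F . . . . . . . . . . . F F . → 6 faults.
A − B = 5 − 6 = -1.

-1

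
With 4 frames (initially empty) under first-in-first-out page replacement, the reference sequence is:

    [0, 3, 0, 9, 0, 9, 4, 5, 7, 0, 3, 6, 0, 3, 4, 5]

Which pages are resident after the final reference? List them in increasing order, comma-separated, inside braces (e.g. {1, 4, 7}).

0 -> miss, frames {0}
3 -> miss, frames {0,3}
0 -> hit
9 -> miss, frames {0,3,9}
0 -> hit
9 -> hit
4 -> miss, frames {0,3,9,4}
5 -> miss, evict 0, frames {3,9,4,5}
7 -> miss, evict 3, frames {9,4,5,7}
0 -> miss, evict 9, frames {4,5,7,0}
3 -> miss, evict 4, frames {5,7,0,3}
6 -> miss, evict 5, frames {7,0,3,6}
0 -> hit
3 -> hit
4 -> miss, evict 7, frames {0,3,6,4}
5 -> miss, evict 0, frames {3,6,4,5}

{3, 4, 5, 6}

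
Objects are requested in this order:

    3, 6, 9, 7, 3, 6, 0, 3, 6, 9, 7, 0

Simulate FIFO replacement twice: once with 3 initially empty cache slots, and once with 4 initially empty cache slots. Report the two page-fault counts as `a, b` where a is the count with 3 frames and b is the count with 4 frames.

9, 10

3 frames: F F F F F F F . . F F . → 9 faults.
4 frames: F F F F . . F F F F F F → 10 faults.
10 > 9: adding a frame increased faults — Belady's anomaly.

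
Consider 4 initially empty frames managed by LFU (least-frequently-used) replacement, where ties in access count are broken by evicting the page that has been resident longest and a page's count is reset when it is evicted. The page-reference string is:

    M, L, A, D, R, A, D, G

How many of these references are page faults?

6

M: miss, frames {M}
L: miss, frames {M,L}
A: miss, frames {M,L,A}
D: miss, frames {M,L,A,D}
R: miss, evict M, frames {L,A,D,R}
A: hit
D: hit
G: miss, evict L, frames {A,D,R,G}
Page faults: 6.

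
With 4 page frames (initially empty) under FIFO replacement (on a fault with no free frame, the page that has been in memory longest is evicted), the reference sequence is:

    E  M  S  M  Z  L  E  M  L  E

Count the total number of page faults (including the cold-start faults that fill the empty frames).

7

E → miss, frames {E}
M → miss, frames {E,M}
S → miss, frames {E,M,S}
M → hit
Z → miss, frames {E,M,S,Z}
L → miss, evict E, frames {M,S,Z,L}
E → miss, evict M, frames {S,Z,L,E}
M → miss, evict S, frames {Z,L,E,M}
L → hit
E → hit
Page faults: 7.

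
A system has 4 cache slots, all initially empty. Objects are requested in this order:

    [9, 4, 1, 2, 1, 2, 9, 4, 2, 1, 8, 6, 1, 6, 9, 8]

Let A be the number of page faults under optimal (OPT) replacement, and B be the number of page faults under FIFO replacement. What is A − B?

-1

Under OPT: F F F F . . . . . . F F . . . . → 6 faults.
Under FIFO: F F F F . . . . . . F F . . F . → 7 faults.
A − B = 6 − 7 = -1.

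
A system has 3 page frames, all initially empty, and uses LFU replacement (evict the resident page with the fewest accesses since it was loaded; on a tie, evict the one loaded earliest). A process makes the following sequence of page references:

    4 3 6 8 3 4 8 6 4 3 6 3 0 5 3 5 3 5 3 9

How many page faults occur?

4 → miss, frames (4)
3 → miss, frames (4 3)
6 → miss, frames (4 3 6)
8 → miss, evict 4, frames (3 6 8)
3 → hit
4 → miss, evict 6, frames (3 8 4)
8 → hit
6 → miss, evict 4, frames (3 8 6)
4 → miss, evict 6, frames (3 8 4)
3 → hit
6 → miss, evict 4, frames (3 8 6)
3 → hit
0 → miss, evict 6, frames (3 8 0)
5 → miss, evict 0, frames (3 8 5)
3 → hit
5 → hit
3 → hit
5 → hit
3 → hit
9 → miss, evict 8, frames (3 5 9)
Page faults: 11.

11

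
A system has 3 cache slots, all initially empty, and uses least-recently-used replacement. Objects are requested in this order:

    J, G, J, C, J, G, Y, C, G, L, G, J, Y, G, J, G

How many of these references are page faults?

J: miss, frames (J)
G: miss, frames (J G)
J: hit
C: miss, frames (G J C)
J: hit
G: hit
Y: miss, evict C, frames (J G Y)
C: miss, evict J, frames (G Y C)
G: hit
L: miss, evict Y, frames (C G L)
G: hit
J: miss, evict C, frames (L G J)
Y: miss, evict L, frames (G J Y)
G: hit
J: hit
G: hit
Page faults: 8.

8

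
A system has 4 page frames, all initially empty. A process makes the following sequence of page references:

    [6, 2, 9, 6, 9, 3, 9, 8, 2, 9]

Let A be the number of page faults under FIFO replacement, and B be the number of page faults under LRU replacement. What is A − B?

Under FIFO: F F F . . F . F . . → 5 faults.
Under LRU: F F F . . F . F F . → 6 faults.
A − B = 5 − 6 = -1.

-1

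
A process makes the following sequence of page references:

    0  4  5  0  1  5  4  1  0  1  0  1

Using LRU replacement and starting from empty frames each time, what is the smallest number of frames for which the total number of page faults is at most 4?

4

f=1: 12 faults
f=2: 9 faults
f=3: 6 faults
f=4: 4 faults
Smallest f with faults ≤ 4 is 4.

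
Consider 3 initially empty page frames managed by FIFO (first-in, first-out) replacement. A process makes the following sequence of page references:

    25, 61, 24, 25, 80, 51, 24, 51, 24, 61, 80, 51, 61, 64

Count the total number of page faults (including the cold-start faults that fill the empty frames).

7

25 → miss, frames [25]
61 → miss, frames [25, 61]
24 → miss, frames [25, 61, 24]
25 → hit
80 → miss, evict 25, frames [61, 24, 80]
51 → miss, evict 61, frames [24, 80, 51]
24 → hit
51 → hit
24 → hit
61 → miss, evict 24, frames [80, 51, 61]
80 → hit
51 → hit
61 → hit
64 → miss, evict 80, frames [51, 61, 64]
Page faults: 7.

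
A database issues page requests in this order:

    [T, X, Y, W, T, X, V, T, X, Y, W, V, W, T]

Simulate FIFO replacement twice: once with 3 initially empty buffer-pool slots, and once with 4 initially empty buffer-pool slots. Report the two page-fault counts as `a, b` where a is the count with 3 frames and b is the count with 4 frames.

3 frames: F F F F F F F . . F F . . F → 10 faults.
4 frames: F F F F . . F F F F F F . F → 11 faults.
11 > 10: adding a frame increased faults — Belady's anomaly.

10, 11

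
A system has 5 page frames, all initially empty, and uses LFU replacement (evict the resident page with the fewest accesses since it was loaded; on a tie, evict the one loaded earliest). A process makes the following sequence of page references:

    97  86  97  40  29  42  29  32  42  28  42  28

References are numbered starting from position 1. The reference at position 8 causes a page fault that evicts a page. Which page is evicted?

86

pos 1: 97 -> miss, frames [97]
pos 2: 86 -> miss, frames [97, 86]
pos 3: 97 -> hit
pos 4: 40 -> miss, frames [97, 86, 40]
pos 5: 29 -> miss, frames [97, 86, 40, 29]
pos 6: 42 -> miss, frames [97, 86, 40, 29, 42]
pos 7: 29 -> hit
pos 8: 32 -> miss, evict 86, frames [97, 40, 29, 42, 32]
At position 8, page 86 is evicted.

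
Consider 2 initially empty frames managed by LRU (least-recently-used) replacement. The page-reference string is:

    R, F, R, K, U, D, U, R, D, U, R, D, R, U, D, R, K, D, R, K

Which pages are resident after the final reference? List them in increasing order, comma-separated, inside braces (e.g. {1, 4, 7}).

{K, R}

R: miss, frames {R}
F: miss, frames {R,F}
R: hit
K: miss, evict F, frames {R,K}
U: miss, evict R, frames {K,U}
D: miss, evict K, frames {U,D}
U: hit
R: miss, evict D, frames {U,R}
D: miss, evict U, frames {R,D}
U: miss, evict R, frames {D,U}
R: miss, evict D, frames {U,R}
D: miss, evict U, frames {R,D}
R: hit
U: miss, evict D, frames {R,U}
D: miss, evict R, frames {U,D}
R: miss, evict U, frames {D,R}
K: miss, evict D, frames {R,K}
D: miss, evict R, frames {K,D}
R: miss, evict K, frames {D,R}
K: miss, evict D, frames {R,K}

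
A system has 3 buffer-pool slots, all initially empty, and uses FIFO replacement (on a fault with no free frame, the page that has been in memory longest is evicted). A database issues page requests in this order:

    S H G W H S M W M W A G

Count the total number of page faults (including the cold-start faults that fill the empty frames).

8

S -> miss, frames {S}
H -> miss, frames {S,H}
G -> miss, frames {S,H,G}
W -> miss, evict S, frames {H,G,W}
H -> hit
S -> miss, evict H, frames {G,W,S}
M -> miss, evict G, frames {W,S,M}
W -> hit
M -> hit
W -> hit
A -> miss, evict W, frames {S,M,A}
G -> miss, evict S, frames {M,A,G}
Page faults: 8.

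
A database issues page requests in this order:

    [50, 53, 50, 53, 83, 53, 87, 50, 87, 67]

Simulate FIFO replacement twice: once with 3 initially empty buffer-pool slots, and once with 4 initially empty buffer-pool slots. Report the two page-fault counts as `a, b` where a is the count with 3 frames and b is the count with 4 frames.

3 frames: F F . . F . F F . F → 6 faults.
4 frames: F F . . F . F . . F → 5 faults.
5 < 6: adding a frame reduced faults, as is typical.

6, 5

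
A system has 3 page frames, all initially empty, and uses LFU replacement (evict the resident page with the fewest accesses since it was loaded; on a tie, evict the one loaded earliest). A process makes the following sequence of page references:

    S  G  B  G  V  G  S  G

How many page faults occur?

S → fault, frames (S)
G → fault, frames (S G)
B → fault, frames (S G B)
G → hit
V → fault, evict S, frames (G B V)
G → hit
S → fault, evict B, frames (G V S)
G → hit
Page faults: 5.

5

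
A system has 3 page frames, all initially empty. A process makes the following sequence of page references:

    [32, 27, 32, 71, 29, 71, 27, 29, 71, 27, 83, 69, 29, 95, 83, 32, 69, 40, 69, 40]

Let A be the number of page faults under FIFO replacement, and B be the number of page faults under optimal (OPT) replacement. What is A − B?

Under FIFO: F F . F F . . . . . F F . F . F . F F . → 10 faults.
Under OPT: F F . F F . . . . . F F . F . F . F . . → 9 faults.
A − B = 10 − 9 = 1.

1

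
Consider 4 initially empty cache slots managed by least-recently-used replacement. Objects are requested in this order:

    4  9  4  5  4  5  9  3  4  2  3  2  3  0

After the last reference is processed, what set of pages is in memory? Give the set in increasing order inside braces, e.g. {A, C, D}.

4 -> fault, frames {4}
9 -> fault, frames {4,9}
4 -> hit
5 -> fault, frames {9,4,5}
4 -> hit
5 -> hit
9 -> hit
3 -> fault, frames {4,5,9,3}
4 -> hit
2 -> fault, evict 5, frames {9,3,4,2}
3 -> hit
2 -> hit
3 -> hit
0 -> fault, evict 9, frames {4,2,3,0}

{0, 2, 3, 4}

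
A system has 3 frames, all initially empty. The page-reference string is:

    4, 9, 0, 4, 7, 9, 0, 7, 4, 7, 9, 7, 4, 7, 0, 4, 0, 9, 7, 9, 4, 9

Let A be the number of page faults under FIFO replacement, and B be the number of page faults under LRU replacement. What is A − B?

Under FIFO: F F F . F . . . F . F . . . F . . . F . F F → 10 faults.
Under LRU: F F F . F F F . F . F . . . F . . F F . F . → 12 faults.
A − B = 10 − 12 = -2.

-2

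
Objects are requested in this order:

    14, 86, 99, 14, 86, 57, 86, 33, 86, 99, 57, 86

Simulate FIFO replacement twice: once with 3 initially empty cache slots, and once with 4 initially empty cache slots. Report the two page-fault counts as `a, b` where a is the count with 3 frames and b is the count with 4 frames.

8, 5

3 frames: F F F . . F . F F F F . → 8 faults.
4 frames: F F F . . F . F . . . . → 5 faults.
5 < 8: adding a frame reduced faults, as is typical.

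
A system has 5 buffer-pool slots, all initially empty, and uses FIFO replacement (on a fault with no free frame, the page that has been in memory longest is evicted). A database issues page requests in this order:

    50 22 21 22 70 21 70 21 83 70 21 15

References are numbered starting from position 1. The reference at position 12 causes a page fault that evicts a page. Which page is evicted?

pos 1: 50 -> fault, frames [50]
pos 2: 22 -> fault, frames [50, 22]
pos 3: 21 -> fault, frames [50, 22, 21]
pos 4: 22 -> hit
pos 5: 70 -> fault, frames [50, 22, 21, 70]
pos 6: 21 -> hit
pos 7: 70 -> hit
pos 8: 21 -> hit
pos 9: 83 -> fault, frames [50, 22, 21, 70, 83]
pos 10: 70 -> hit
pos 11: 21 -> hit
pos 12: 15 -> fault, evict 50, frames [22, 21, 70, 83, 15]
At position 12, page 50 is evicted.

50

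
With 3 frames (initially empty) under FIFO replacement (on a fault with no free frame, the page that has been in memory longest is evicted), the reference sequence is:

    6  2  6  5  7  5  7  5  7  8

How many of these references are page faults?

5

6 -> fault, frames {6}
2 -> fault, frames {6,2}
6 -> hit
5 -> fault, frames {6,2,5}
7 -> fault, evict 6, frames {2,5,7}
5 -> hit
7 -> hit
5 -> hit
7 -> hit
8 -> fault, evict 2, frames {5,7,8}
Page faults: 5.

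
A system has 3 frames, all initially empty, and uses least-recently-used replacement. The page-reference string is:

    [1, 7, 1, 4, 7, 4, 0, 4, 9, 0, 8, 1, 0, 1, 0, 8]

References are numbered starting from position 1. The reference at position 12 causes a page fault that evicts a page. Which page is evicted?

pos 1: 1: fault, frames {1}
pos 2: 7: fault, frames {1,7}
pos 3: 1: hit
pos 4: 4: fault, frames {7,1,4}
pos 5: 7: hit
pos 6: 4: hit
pos 7: 0: fault, evict 1, frames {7,4,0}
pos 8: 4: hit
pos 9: 9: fault, evict 7, frames {0,4,9}
pos 10: 0: hit
pos 11: 8: fault, evict 4, frames {9,0,8}
pos 12: 1: fault, evict 9, frames {0,8,1}
At position 12, page 9 is evicted.

9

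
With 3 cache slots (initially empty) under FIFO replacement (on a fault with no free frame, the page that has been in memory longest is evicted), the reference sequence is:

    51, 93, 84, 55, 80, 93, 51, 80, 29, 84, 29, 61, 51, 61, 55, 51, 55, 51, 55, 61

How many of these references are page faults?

51: fault, frames (51)
93: fault, frames (51 93)
84: fault, frames (51 93 84)
55: fault, evict 51, frames (93 84 55)
80: fault, evict 93, frames (84 55 80)
93: fault, evict 84, frames (55 80 93)
51: fault, evict 55, frames (80 93 51)
80: hit
29: fault, evict 80, frames (93 51 29)
84: fault, evict 93, frames (51 29 84)
29: hit
61: fault, evict 51, frames (29 84 61)
51: fault, evict 29, frames (84 61 51)
61: hit
55: fault, evict 84, frames (61 51 55)
51: hit
55: hit
51: hit
55: hit
61: hit
Page faults: 12.

12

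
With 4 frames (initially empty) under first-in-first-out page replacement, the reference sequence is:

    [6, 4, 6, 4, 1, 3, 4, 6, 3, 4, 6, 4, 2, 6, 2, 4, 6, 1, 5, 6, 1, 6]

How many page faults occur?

9

6: miss, frames (6)
4: miss, frames (6 4)
6: hit
4: hit
1: miss, frames (6 4 1)
3: miss, frames (6 4 1 3)
4: hit
6: hit
3: hit
4: hit
6: hit
4: hit
2: miss, evict 6, frames (4 1 3 2)
6: miss, evict 4, frames (1 3 2 6)
2: hit
4: miss, evict 1, frames (3 2 6 4)
6: hit
1: miss, evict 3, frames (2 6 4 1)
5: miss, evict 2, frames (6 4 1 5)
6: hit
1: hit
6: hit
Page faults: 9.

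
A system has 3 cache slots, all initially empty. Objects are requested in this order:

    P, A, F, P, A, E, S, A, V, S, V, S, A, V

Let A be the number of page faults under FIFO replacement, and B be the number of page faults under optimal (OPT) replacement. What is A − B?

1

Under FIFO: F F F . . F F F F . . . . . → 7 faults.
Under OPT: F F F . . F F . F . . . . . → 6 faults.
A − B = 7 − 6 = 1.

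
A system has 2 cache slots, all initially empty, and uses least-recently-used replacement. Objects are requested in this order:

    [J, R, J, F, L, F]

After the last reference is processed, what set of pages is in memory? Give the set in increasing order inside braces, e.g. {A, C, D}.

{F, L}

J: fault, frames {J}
R: fault, frames {J,R}
J: hit
F: fault, evict R, frames {J,F}
L: fault, evict J, frames {F,L}
F: hit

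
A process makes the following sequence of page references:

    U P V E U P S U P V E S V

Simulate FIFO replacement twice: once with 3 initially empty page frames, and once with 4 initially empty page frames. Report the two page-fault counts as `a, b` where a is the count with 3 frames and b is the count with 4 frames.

9, 10

3 frames: F F F F F F F . . F F . . → 9 faults.
4 frames: F F F F . . F F F F F F . → 10 faults.
10 > 9: adding a frame increased faults — Belady's anomaly.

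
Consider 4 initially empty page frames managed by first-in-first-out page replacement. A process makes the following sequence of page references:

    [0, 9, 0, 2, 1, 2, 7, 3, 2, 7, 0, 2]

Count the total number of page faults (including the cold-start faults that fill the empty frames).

8

0: miss, frames [0]
9: miss, frames [0, 9]
0: hit
2: miss, frames [0, 9, 2]
1: miss, frames [0, 9, 2, 1]
2: hit
7: miss, evict 0, frames [9, 2, 1, 7]
3: miss, evict 9, frames [2, 1, 7, 3]
2: hit
7: hit
0: miss, evict 2, frames [1, 7, 3, 0]
2: miss, evict 1, frames [7, 3, 0, 2]
Page faults: 8.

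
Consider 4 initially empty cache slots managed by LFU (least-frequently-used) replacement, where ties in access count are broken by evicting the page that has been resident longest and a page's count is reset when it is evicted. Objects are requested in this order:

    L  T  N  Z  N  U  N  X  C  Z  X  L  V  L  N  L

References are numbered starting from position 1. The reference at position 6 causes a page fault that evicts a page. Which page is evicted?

pos 1: L -> miss, frames [L]
pos 2: T -> miss, frames [L, T]
pos 3: N -> miss, frames [L, T, N]
pos 4: Z -> miss, frames [L, T, N, Z]
pos 5: N -> hit
pos 6: U -> miss, evict L, frames [T, N, Z, U]
At position 6, page L is evicted.

L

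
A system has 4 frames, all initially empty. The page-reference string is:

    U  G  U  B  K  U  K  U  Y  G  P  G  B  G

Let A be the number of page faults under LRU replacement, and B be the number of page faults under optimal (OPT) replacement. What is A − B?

Under LRU: F F . F F . . . F F F . F . → 8 faults.
Under OPT: F F . F F . . . F . F . . . → 6 faults.
A − B = 8 − 6 = 2.

2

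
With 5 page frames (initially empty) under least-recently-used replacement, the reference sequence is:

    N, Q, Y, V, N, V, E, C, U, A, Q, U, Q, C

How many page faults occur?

9

N -> fault, frames [N]
Q -> fault, frames [N, Q]
Y -> fault, frames [N, Q, Y]
V -> fault, frames [N, Q, Y, V]
N -> hit
V -> hit
E -> fault, frames [Q, Y, N, V, E]
C -> fault, evict Q, frames [Y, N, V, E, C]
U -> fault, evict Y, frames [N, V, E, C, U]
A -> fault, evict N, frames [V, E, C, U, A]
Q -> fault, evict V, frames [E, C, U, A, Q]
U -> hit
Q -> hit
C -> hit
Page faults: 9.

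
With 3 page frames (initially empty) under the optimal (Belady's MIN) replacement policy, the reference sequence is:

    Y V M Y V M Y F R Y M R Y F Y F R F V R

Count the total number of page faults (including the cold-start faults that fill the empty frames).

7

Y → miss, frames {Y}
V → miss, frames {Y,V}
M → miss, frames {Y,V,M}
Y → hit
V → hit
M → hit
Y → hit
F → miss, evict V, frames {Y,M,F}
R → miss, evict F, frames {Y,M,R}
Y → hit
M → hit
R → hit
Y → hit
F → miss, evict M, frames {Y,R,F}
Y → hit
F → hit
R → hit
F → hit
V → miss, evict F, frames {Y,R,V}
R → hit
Page faults: 7.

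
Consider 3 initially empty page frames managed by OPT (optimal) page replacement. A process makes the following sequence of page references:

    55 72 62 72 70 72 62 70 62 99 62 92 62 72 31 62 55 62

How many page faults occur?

55 -> miss, frames (55)
72 -> miss, frames (55 72)
62 -> miss, frames (55 72 62)
72 -> hit
70 -> miss, evict 55, frames (72 62 70)
72 -> hit
62 -> hit
70 -> hit
62 -> hit
99 -> miss, evict 70, frames (72 62 99)
62 -> hit
92 -> miss, evict 99, frames (72 62 92)
62 -> hit
72 -> hit
31 -> miss, evict 92, frames (72 62 31)
62 -> hit
55 -> miss, evict 31, frames (72 62 55)
62 -> hit
Page faults: 8.

8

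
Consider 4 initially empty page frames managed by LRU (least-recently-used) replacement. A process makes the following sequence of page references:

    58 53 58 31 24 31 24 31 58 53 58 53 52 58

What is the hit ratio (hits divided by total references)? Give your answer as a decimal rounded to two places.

0.64

58 → miss, frames {58}
53 → miss, frames {58,53}
58 → hit
31 → miss, frames {53,58,31}
24 → miss, frames {53,58,31,24}
31 → hit
24 → hit
31 → hit
58 → hit
53 → hit
58 → hit
53 → hit
52 → miss, evict 24, frames {31,58,53,52}
58 → hit
Hits: 9 of 14 references → 9/14 = 0.6429.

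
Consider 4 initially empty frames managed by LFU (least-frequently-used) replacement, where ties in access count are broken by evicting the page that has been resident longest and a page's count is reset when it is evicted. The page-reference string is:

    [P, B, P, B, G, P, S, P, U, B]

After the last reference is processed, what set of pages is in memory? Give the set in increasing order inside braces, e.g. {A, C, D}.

P → fault, frames [P]
B → fault, frames [P, B]
P → hit
B → hit
G → fault, frames [P, B, G]
P → hit
S → fault, frames [P, B, G, S]
P → hit
U → fault, evict G, frames [P, B, S, U]
B → hit

{B, P, S, U}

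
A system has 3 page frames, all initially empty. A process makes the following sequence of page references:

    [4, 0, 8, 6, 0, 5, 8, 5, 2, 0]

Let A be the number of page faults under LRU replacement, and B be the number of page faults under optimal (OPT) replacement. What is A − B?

2

Under LRU: F F F F . F F . F F → 8 faults.
Under OPT: F F F F . F . . F . → 6 faults.
A − B = 8 − 6 = 2.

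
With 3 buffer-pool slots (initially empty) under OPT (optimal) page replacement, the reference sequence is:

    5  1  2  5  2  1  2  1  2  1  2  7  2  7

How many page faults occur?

5: fault, frames {5}
1: fault, frames {5,1}
2: fault, frames {5,1,2}
5: hit
2: hit
1: hit
2: hit
1: hit
2: hit
1: hit
2: hit
7: fault, evict 1, frames {5,2,7}
2: hit
7: hit
Page faults: 4.

4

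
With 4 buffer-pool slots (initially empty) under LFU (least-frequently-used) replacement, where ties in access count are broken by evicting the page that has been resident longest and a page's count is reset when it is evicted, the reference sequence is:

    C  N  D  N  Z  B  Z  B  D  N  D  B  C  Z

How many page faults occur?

C -> fault, frames [C]
N -> fault, frames [C, N]
D -> fault, frames [C, N, D]
N -> hit
Z -> fault, frames [C, N, D, Z]
B -> fault, evict C, frames [N, D, Z, B]
Z -> hit
B -> hit
D -> hit
N -> hit
D -> hit
B -> hit
C -> fault, evict Z, frames [N, D, B, C]
Z -> fault, evict C, frames [N, D, B, Z]
Page faults: 7.

7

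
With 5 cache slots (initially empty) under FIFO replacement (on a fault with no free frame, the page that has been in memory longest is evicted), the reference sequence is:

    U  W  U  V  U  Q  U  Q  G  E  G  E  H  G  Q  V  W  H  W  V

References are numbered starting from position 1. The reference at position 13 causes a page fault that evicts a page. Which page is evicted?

pos 1: U: miss, frames (U)
pos 2: W: miss, frames (U W)
pos 3: U: hit
pos 4: V: miss, frames (U W V)
pos 5: U: hit
pos 6: Q: miss, frames (U W V Q)
pos 7: U: hit
pos 8: Q: hit
pos 9: G: miss, frames (U W V Q G)
pos 10: E: miss, evict U, frames (W V Q G E)
pos 11: G: hit
pos 12: E: hit
pos 13: H: miss, evict W, frames (V Q G E H)
At position 13, page W is evicted.

W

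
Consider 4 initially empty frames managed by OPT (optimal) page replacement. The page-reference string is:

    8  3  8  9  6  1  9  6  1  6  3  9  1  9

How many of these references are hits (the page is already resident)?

8: miss, frames [8]
3: miss, frames [8, 3]
8: hit
9: miss, frames [8, 3, 9]
6: miss, frames [8, 3, 9, 6]
1: miss, evict 8, frames [3, 9, 6, 1]
9: hit
6: hit
1: hit
6: hit
3: hit
9: hit
1: hit
9: hit
Hits: 9.

9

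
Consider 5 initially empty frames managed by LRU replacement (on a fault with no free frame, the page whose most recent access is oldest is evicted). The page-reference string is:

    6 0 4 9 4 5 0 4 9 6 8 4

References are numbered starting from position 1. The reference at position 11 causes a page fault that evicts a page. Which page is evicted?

5

pos 1: 6 -> miss, frames {6}
pos 2: 0 -> miss, frames {6,0}
pos 3: 4 -> miss, frames {6,0,4}
pos 4: 9 -> miss, frames {6,0,4,9}
pos 5: 4 -> hit
pos 6: 5 -> miss, frames {6,0,9,4,5}
pos 7: 0 -> hit
pos 8: 4 -> hit
pos 9: 9 -> hit
pos 10: 6 -> hit
pos 11: 8 -> miss, evict 5, frames {0,4,9,6,8}
At position 11, page 5 is evicted.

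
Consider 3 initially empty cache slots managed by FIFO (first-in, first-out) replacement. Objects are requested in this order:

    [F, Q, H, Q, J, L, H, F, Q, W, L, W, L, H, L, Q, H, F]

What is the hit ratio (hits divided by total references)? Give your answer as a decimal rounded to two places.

0.33

F → fault, frames [F]
Q → fault, frames [F, Q]
H → fault, frames [F, Q, H]
Q → hit
J → fault, evict F, frames [Q, H, J]
L → fault, evict Q, frames [H, J, L]
H → hit
F → fault, evict H, frames [J, L, F]
Q → fault, evict J, frames [L, F, Q]
W → fault, evict L, frames [F, Q, W]
L → fault, evict F, frames [Q, W, L]
W → hit
L → hit
H → fault, evict Q, frames [W, L, H]
L → hit
Q → fault, evict W, frames [L, H, Q]
H → hit
F → fault, evict L, frames [H, Q, F]
Hits: 6 of 18 references → 6/18 = 0.3333.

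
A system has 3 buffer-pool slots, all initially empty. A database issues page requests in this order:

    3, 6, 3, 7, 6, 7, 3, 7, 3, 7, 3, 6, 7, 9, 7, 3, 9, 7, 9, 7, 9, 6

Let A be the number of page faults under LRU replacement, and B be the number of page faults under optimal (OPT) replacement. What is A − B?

1

Under LRU: F F . F . . . . . . . . . F . F . . . . . F → 6 faults.
Under OPT: F F . F . . . . . . . . . F . . . . . . . F → 5 faults.
A − B = 6 − 5 = 1.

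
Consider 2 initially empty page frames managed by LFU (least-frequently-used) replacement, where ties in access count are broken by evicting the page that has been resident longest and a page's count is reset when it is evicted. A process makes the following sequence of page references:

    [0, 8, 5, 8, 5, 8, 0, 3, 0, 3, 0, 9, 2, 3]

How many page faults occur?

11

0: miss, frames [0]
8: miss, frames [0, 8]
5: miss, evict 0, frames [8, 5]
8: hit
5: hit
8: hit
0: miss, evict 5, frames [8, 0]
3: miss, evict 0, frames [8, 3]
0: miss, evict 3, frames [8, 0]
3: miss, evict 0, frames [8, 3]
0: miss, evict 3, frames [8, 0]
9: miss, evict 0, frames [8, 9]
2: miss, evict 9, frames [8, 2]
3: miss, evict 2, frames [8, 3]
Page faults: 11.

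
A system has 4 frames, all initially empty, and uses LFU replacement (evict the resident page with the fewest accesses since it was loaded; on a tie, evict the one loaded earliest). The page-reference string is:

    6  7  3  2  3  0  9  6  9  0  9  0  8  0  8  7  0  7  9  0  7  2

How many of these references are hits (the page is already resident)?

6 -> miss, frames (6)
7 -> miss, frames (6 7)
3 -> miss, frames (6 7 3)
2 -> miss, frames (6 7 3 2)
3 -> hit
0 -> miss, evict 6, frames (7 3 2 0)
9 -> miss, evict 7, frames (3 2 0 9)
6 -> miss, evict 2, frames (3 0 9 6)
9 -> hit
0 -> hit
9 -> hit
0 -> hit
8 -> miss, evict 6, frames (3 0 9 8)
0 -> hit
8 -> hit
7 -> miss, evict 3, frames (0 9 8 7)
0 -> hit
7 -> hit
9 -> hit
0 -> hit
7 -> hit
2 -> miss, evict 8, frames (0 9 7 2)
Hits: 12.

12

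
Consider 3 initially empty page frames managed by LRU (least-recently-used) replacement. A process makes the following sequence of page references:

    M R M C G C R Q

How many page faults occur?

M → miss, frames (M)
R → miss, frames (M R)
M → hit
C → miss, frames (R M C)
G → miss, evict R, frames (M C G)
C → hit
R → miss, evict M, frames (G C R)
Q → miss, evict G, frames (C R Q)
Page faults: 6.

6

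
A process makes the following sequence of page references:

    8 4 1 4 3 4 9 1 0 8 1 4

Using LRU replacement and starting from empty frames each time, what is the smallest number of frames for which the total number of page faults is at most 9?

3

f=1: 12 faults
f=2: 10 faults
f=3: 9 faults
f=4: 8 faults
f=5: 7 faults
f=6: 6 faults
Smallest f with faults ≤ 9 is 3.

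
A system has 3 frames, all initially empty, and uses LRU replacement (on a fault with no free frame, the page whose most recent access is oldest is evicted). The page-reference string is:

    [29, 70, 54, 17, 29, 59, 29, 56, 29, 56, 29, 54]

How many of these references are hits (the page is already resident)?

29 -> fault, frames [29]
70 -> fault, frames [29, 70]
54 -> fault, frames [29, 70, 54]
17 -> fault, evict 29, frames [70, 54, 17]
29 -> fault, evict 70, frames [54, 17, 29]
59 -> fault, evict 54, frames [17, 29, 59]
29 -> hit
56 -> fault, evict 17, frames [59, 29, 56]
29 -> hit
56 -> hit
29 -> hit
54 -> fault, evict 59, frames [56, 29, 54]
Hits: 4.

4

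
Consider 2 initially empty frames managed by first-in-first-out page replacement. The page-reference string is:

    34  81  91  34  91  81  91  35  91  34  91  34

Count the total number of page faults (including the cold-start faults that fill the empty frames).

34: miss, frames (34)
81: miss, frames (34 81)
91: miss, evict 34, frames (81 91)
34: miss, evict 81, frames (91 34)
91: hit
81: miss, evict 91, frames (34 81)
91: miss, evict 34, frames (81 91)
35: miss, evict 81, frames (91 35)
91: hit
34: miss, evict 91, frames (35 34)
91: miss, evict 35, frames (34 91)
34: hit
Page faults: 9.

9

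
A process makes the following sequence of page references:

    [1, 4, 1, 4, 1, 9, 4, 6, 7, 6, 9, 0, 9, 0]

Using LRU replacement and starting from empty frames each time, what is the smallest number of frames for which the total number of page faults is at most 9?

2

f=1: 14 faults
f=2: 8 faults
f=3: 7 faults
f=4: 6 faults
f=5: 6 faults
f=6: 6 faults
Smallest f with faults ≤ 9 is 2.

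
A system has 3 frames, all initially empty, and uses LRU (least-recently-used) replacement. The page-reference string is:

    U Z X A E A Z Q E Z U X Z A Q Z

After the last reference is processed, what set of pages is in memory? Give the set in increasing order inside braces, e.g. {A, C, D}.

U: miss, frames [U]
Z: miss, frames [U, Z]
X: miss, frames [U, Z, X]
A: miss, evict U, frames [Z, X, A]
E: miss, evict Z, frames [X, A, E]
A: hit
Z: miss, evict X, frames [E, A, Z]
Q: miss, evict E, frames [A, Z, Q]
E: miss, evict A, frames [Z, Q, E]
Z: hit
U: miss, evict Q, frames [E, Z, U]
X: miss, evict E, frames [Z, U, X]
Z: hit
A: miss, evict U, frames [X, Z, A]
Q: miss, evict X, frames [Z, A, Q]
Z: hit

{A, Q, Z}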